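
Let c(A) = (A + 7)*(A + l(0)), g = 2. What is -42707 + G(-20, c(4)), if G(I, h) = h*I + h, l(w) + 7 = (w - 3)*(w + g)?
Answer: -40826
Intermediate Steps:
l(w) = -7 + (-3 + w)*(2 + w) (l(w) = -7 + (w - 3)*(w + 2) = -7 + (-3 + w)*(2 + w))
c(A) = (-13 + A)*(7 + A) (c(A) = (A + 7)*(A + (-13 + 0² - 1*0)) = (7 + A)*(A + (-13 + 0 + 0)) = (7 + A)*(A - 13) = (7 + A)*(-13 + A) = (-13 + A)*(7 + A))
G(I, h) = h + I*h (G(I, h) = I*h + h = h + I*h)
-42707 + G(-20, c(4)) = -42707 + (-91 + 4² - 6*4)*(1 - 20) = -42707 + (-91 + 16 - 24)*(-19) = -42707 - 99*(-19) = -42707 + 1881 = -40826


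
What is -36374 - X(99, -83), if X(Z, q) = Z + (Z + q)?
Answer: -36489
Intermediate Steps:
X(Z, q) = q + 2*Z
-36374 - X(99, -83) = -36374 - (-83 + 2*99) = -36374 - (-83 + 198) = -36374 - 1*115 = -36374 - 115 = -36489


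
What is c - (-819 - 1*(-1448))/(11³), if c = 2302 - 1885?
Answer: 554398/1331 ≈ 416.53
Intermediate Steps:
c = 417
c - (-819 - 1*(-1448))/(11³) = 417 - (-819 - 1*(-1448))/(11³) = 417 - (-819 + 1448)/1331 = 417 - 629/1331 = 554398/1331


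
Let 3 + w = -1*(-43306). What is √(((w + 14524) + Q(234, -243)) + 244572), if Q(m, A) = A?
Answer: 2*√75539 ≈ 549.69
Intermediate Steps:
w = 43303 (w = -3 - 1*(-43306) = -3 + 43306 = 43303)
√(((w + 14524) + Q(234, -243)) + 244572) = √(((43303 + 14524) - 243) + 244572) = √((57827 - 243) + 244572) = √(57584 + 244572) = √302156 = 2*√75539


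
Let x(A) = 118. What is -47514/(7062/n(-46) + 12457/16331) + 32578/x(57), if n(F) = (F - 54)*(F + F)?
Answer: -208720440939871/6783050699 ≈ -30771.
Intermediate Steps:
n(F) = 2*F*(-54 + F) (n(F) = (-54 + F)*(2*F) = 2*F*(-54 + F))
-47514/(7062/n(-46) + 12457/16331) + 32578/x(57) = -47514/(7062/((2*(-46)*(-54 - 46))) + 12457/16331) + 32578/118 = -47514/(7062/((2*(-46)*(-100))) + 12457*(1/16331)) + 32578*(1/118) = -47514/(7062/9200 + 12457/16331) + 16289/59 = -47514/(7062*(1/9200) + 12457/16331) + 16289/59 = -47514/(3531/4600 + 12457/16331) + 16289/59 = -47514/114966961/75122600 + 16289/59 = -47514*75122600/114966961 + 16289/59 = -3569375216400/114966961 + 16289/59 = -208720440939871/6783050699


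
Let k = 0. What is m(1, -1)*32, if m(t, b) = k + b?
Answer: -32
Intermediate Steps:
m(t, b) = b (m(t, b) = 0 + b = b)
m(1, -1)*32 = -1*32 = -32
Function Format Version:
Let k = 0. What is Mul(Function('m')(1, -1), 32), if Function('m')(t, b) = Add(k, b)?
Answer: -32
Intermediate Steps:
Function('m')(t, b) = b (Function('m')(t, b) = Add(0, b) = b)
Mul(Function('m')(1, -1), 32) = Mul(-1, 32) = -32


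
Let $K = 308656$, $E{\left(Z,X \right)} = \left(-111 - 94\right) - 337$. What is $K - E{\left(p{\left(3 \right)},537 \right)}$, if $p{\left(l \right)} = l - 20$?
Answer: $309198$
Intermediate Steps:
$p{\left(l \right)} = -20 + l$ ($p{\left(l \right)} = l - 20 = -20 + l$)
$E{\left(Z,X \right)} = -542$ ($E{\left(Z,X \right)} = \left(-111 - 94\right) - 337 = -205 - 337 = -542$)
$K - E{\left(p{\left(3 \right)},537 \right)} = 308656 - -542 = 308656 + 542 = 309198$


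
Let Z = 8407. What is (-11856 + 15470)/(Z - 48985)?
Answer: -1807/20289 ≈ -0.089063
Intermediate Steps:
(-11856 + 15470)/(Z - 48985) = (-11856 + 15470)/(8407 - 48985) = 3614/(-40578) = 3614*(-1/40578) = -1807/20289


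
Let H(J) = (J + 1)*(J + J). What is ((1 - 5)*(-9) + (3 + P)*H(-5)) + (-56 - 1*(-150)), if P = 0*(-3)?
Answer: 250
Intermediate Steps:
P = 0
H(J) = 2*J*(1 + J) (H(J) = (1 + J)*(2*J) = 2*J*(1 + J))
((1 - 5)*(-9) + (3 + P)*H(-5)) + (-56 - 1*(-150)) = ((1 - 5)*(-9) + (3 + 0)*(2*(-5)*(1 - 5))) + (-56 - 1*(-150)) = (-4*(-9) + 3*(2*(-5)*(-4))) + (-56 + 150) = (36 + 3*40) + 94 = (36 + 120) + 94 = 156 + 94 = 250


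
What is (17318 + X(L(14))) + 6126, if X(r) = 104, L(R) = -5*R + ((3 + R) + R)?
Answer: 23548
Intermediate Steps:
L(R) = 3 - 3*R (L(R) = -5*R + (3 + 2*R) = 3 - 3*R)
(17318 + X(L(14))) + 6126 = (17318 + 104) + 6126 = 17422 + 6126 = 23548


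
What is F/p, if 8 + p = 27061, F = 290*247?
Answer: 5510/2081 ≈ 2.6478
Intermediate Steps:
F = 71630
p = 27053 (p = -8 + 27061 = 27053)
F/p = 71630/27053 = 71630*(1/27053) = 5510/2081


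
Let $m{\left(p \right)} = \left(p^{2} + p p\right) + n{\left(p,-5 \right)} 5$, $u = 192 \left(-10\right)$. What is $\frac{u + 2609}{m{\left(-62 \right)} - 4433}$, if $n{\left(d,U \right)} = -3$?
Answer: $\frac{689}{3240} \approx 0.21265$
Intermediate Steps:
$u = -1920$
$m{\left(p \right)} = -15 + 2 p^{2}$ ($m{\left(p \right)} = \left(p^{2} + p p\right) - 15 = \left(p^{2} + p^{2}\right) - 15 = 2 p^{2} - 15 = -15 + 2 p^{2}$)
$\frac{u + 2609}{m{\left(-62 \right)} - 4433} = \frac{-1920 + 2609}{\left(-15 + 2 \left(-62\right)^{2}\right) - 4433} = \frac{689}{\left(-15 + 2 \cdot 3844\right) - 4433} = \frac{689}{\left(-15 + 7688\right) - 4433} = \frac{689}{7673 - 4433} = \frac{689}{3240}$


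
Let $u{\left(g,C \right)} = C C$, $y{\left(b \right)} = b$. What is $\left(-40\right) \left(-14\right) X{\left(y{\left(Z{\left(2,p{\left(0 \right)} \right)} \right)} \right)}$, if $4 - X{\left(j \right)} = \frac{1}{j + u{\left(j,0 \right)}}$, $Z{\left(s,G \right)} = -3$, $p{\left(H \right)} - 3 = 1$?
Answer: $\frac{7280}{3} \approx 2426.7$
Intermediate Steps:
$p{\left(H \right)} = 4$ ($p{\left(H \right)} = 3 + 1 = 4$)
$u{\left(g,C \right)} = C^{2}$
$X{\left(j \right)} = 4 - \frac{1}{j}$ ($X{\left(j \right)} = 4 - \frac{1}{j + 0^{2}} = 4 - \frac{1}{j + 0} = 4 - \frac{1}{j}$)
$\left(-40\right) \left(-14\right) X{\left(y{\left(Z{\left(2,p{\left(0 \right)} \right)} \right)} \right)} = \left(-40\right) \left(-14\right) \left(4 - \frac{1}{-3}\right) = 560 \left(4 - - \frac{1}{3}\right) = 560 \left(4 + \frac{1}{3}\right) = 560 \cdot \frac{13}{3} = \frac{7280}{3}$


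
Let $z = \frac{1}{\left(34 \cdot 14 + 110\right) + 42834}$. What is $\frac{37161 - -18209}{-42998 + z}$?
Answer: $- \frac{2404165400}{1866973159} \approx -1.2877$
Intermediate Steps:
$z = \frac{1}{43420}$ ($z = \frac{1}{\left(476 + 110\right) + 42834} = \frac{1}{586 + 42834} = \frac{1}{43420} \approx 2.3031 \cdot 10^{-5}$)
$\frac{37161 - -18209}{-42998 + z} = \frac{37161 - -18209}{-42998 + \frac{1}{43420}} = \frac{37161 + 18209}{- \frac{1866973159}{43420}} = 55370 \left(- \frac{43420}{1866973159}\right) = - \frac{2404165400}{1866973159}$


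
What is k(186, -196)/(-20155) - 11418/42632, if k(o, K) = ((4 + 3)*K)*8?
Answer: 118899521/429623980 ≈ 0.27675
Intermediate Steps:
k(o, K) = 56*K (k(o, K) = (7*K)*8 = 56*K)
k(186, -196)/(-20155) - 11418/42632 = (56*(-196))/(-20155) - 11418/42632 = -10976*(-1/20155) - 11418*1/42632 = 10976/20155 - 5709/21316 = 118899521/429623980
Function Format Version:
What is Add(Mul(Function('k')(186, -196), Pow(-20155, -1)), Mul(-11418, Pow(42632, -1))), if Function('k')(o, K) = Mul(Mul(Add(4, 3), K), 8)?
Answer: Rational(118899521, 429623980) ≈ 0.27675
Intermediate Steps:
Function('k')(o, K) = Mul(56, K) (Function('k')(o, K) = Mul(Mul(7, K), 8) = Mul(56, K))
Add(Mul(Function('k')(186, -196), Pow(-20155, -1)), Mul(-11418, Pow(42632, -1))) = Add(Mul(Mul(56, -196), Pow(-20155, -1)), Mul(-11418, Pow(42632, -1))) = Add(Mul(-10976, Rational(-1, 20155)), Mul(-11418, Rational(1, 42632))) = Add(Rational(10976, 20155), Rational(-5709, 21316)) = Rational(118899521, 429623980)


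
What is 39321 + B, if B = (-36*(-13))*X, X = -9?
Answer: 35109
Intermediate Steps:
B = -4212 (B = -36*(-13)*(-9) = 468*(-9) = -4212)
39321 + B = 39321 - 4212 = 35109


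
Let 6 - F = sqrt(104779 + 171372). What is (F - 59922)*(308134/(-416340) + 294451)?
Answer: -612098966081558/34695 - 61295710603*sqrt(276151)/208170 ≈ -1.7797e+10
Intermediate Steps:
F = 6 - sqrt(276151) (F = 6 - sqrt(104779 + 171372) = 6 - sqrt(276151) ≈ -519.50)
(F - 59922)*(308134/(-416340) + 294451) = ((6 - sqrt(276151)) - 59922)*(308134/(-416340) + 294451) = (-59916 - sqrt(276151))*(308134*(-1/416340) + 294451) = (-59916 - sqrt(276151))*(-154067/208170 + 294451) = (-59916 - sqrt(276151))*(61295710603/208170) = -612098966081558/34695 - 61295710603*sqrt(276151)/208170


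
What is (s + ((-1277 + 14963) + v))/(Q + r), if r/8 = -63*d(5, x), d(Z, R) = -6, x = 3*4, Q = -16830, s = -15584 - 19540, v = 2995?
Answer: 18443/13806 ≈ 1.3359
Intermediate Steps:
s = -35124
x = 12
r = 3024 (r = 8*(-63*(-6)) = 8*378 = 3024)
(s + ((-1277 + 14963) + v))/(Q + r) = (-35124 + ((-1277 + 14963) + 2995))/(-16830 + 3024) = (-35124 + (13686 + 2995))/(-13806) = (-35124 + 16681)*(-1/13806) = -18443*(-1/13806) = 18443/13806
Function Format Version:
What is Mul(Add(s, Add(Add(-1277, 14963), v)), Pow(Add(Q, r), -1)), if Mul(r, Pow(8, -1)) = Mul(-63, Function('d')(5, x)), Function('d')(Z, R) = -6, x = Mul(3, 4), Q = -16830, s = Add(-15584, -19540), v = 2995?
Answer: Rational(18443, 13806) ≈ 1.3359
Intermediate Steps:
s = -35124
x = 12
r = 3024 (r = Mul(8, Mul(-63, -6)) = Mul(8, 378) = 3024)
Mul(Add(s, Add(Add(-1277, 14963), v)), Pow(Add(Q, r), -1)) = Mul(Add(-35124, Add(Add(-1277, 14963), 2995)), Pow(Add(-16830, 3024), -1)) = Mul(Add(-35124, Add(13686, 2995)), Pow(-13806, -1)) = Mul(Add(-35124, 16681), Rational(-1, 13806)) = Mul(-18443, Rational(-1, 13806)) = Rational(18443, 13806)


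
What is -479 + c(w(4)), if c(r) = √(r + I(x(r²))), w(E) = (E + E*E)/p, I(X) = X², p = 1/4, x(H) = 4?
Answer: -479 + 4*√6 ≈ -469.20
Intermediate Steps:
p = ¼ ≈ 0.25000
w(E) = 4*E + 4*E² (w(E) = (E + E*E)/(¼) = (E + E²)*4 = 4*E + 4*E²)
c(r) = √(16 + r) (c(r) = √(r + 4²) = √(r + 16) = √(16 + r))
-479 + c(w(4)) = -479 + √(16 + 4*4*(1 + 4)) = -479 + √(16 + 4*4*5) = -479 + √(16 + 80) = -479 + √96 = -479 + 4*√6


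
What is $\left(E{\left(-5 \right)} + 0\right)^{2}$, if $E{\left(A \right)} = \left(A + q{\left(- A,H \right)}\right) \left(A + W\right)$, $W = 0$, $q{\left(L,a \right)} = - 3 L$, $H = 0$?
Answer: $10000$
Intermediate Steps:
$E{\left(A \right)} = 4 A^{2}$ ($E{\left(A \right)} = \left(A - 3 \left(- A\right)\right) \left(A + 0\right) = \left(A + 3 A\right) A = 4 A A = 4 A^{2}$)
$\left(E{\left(-5 \right)} + 0\right)^{2} = \left(4 \left(-5\right)^{2} + 0\right)^{2} = \left(4 \cdot 25 + 0\right)^{2} = \left(100 + 0\right)^{2} = 100^{2} = 10000$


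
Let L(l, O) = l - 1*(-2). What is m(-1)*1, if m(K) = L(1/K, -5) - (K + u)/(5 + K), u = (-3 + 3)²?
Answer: 5/4 ≈ 1.2500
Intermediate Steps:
u = 0 (u = 0² = 0)
L(l, O) = 2 + l (L(l, O) = l + 2 = 2 + l)
m(K) = 2 + 1/K - K/(5 + K) (m(K) = (2 + 1/K) - (K + 0)/(5 + K) = (2 + 1/K) - K/(5 + K) = 2 + 1/K - K/(5 + K))
m(-1)*1 = ((5 + (-1)² + 11*(-1))/((-1)*(5 - 1)))*1 = -1*(5 + 1 - 11)/4*1 = -1*¼*(-5)*1 = (5/4)*1 = 5/4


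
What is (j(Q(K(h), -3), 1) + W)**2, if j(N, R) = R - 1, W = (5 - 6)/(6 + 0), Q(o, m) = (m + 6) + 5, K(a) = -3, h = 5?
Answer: 1/36 ≈ 0.027778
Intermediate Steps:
Q(o, m) = 11 + m (Q(o, m) = (6 + m) + 5 = 11 + m)
W = -1/6 ≈ -0.16667
j(N, R) = -1 + R
(j(Q(K(h), -3), 1) + W)**2 = ((-1 + 1) - 1/6)**2 = (0 - 1/6)**2 = (-1/6)**2 = 1/36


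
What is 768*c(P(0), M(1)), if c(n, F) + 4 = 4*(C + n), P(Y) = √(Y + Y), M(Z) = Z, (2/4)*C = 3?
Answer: 15360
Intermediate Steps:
C = 6 (C = 2*3 = 6)
P(Y) = √2*√Y (P(Y) = √(2*Y) = √2*√Y)
c(n, F) = 20 + 4*n (c(n, F) = -4 + 4*(6 + n) = -4 + (24 + 4*n) = 20 + 4*n)
768*c(P(0), M(1)) = 768*(20 + 4*(√2*√0)) = 768*(20 + 4*(√2*0)) = 768*(20 + 4*0) = 768*(20 + 0) = 768*20 = 15360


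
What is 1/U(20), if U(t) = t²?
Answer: 1/400 ≈ 0.0025000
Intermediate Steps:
1/U(20) = 1/(20²) = 1/400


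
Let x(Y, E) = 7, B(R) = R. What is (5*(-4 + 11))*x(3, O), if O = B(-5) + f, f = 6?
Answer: 245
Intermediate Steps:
O = 1 (O = -5 + 6 = 1)
(5*(-4 + 11))*x(3, O) = (5*(-4 + 11))*7 = (5*7)*7 = 35*7 = 245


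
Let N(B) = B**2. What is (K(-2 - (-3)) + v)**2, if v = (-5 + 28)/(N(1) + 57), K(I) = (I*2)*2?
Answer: 65025/3364 ≈ 19.330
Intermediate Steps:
K(I) = 4*I (K(I) = (2*I)*2 = 4*I)
v = 23/58 (v = (-5 + 28)/(1**2 + 57) = 23/(1 + 57) = 23/58 ≈ 0.39655)
(K(-2 - (-3)) + v)**2 = (4*(-2 - (-3)) + 23/58)**2 = (4*(-2 - 1*(-3)) + 23/58)**2 = (4*(-2 + 3) + 23/58)**2 = (4*1 + 23/58)**2 = (4 + 23/58)**2 = (255/58)**2 = 65025/3364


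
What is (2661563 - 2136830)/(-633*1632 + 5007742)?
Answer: 524733/3974686 ≈ 0.13202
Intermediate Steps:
(2661563 - 2136830)/(-633*1632 + 5007742) = 524733/(-1033056 + 5007742) = 524733/3974686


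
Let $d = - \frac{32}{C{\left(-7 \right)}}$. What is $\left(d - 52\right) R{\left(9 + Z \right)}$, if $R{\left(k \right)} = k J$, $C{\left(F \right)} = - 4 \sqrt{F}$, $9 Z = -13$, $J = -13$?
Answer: $\frac{45968}{9} + \frac{7072 i \sqrt{7}}{63} \approx 5107.6 + 297.0 i$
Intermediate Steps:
$Z = - \frac{13}{9}$ ($Z = \frac{1}{9} \left(-13\right) = - \frac{13}{9} \approx -1.4444$)
$d = - \frac{8 i \sqrt{7}}{7}$ ($d = - \frac{32}{\left(-4\right) \sqrt{-7}} = - \frac{32}{\left(-4\right) i \sqrt{7}} = - 32 \frac{i \sqrt{7}}{28} = - \frac{8 i \sqrt{7}}{7} \approx - 3.0237 i$)
$R{\left(k \right)} = - 13 k$ ($R{\left(k \right)} = k \left(-13\right) = - 13 k$)
$\left(d - 52\right) R{\left(9 + Z \right)} = \left(- \frac{8 i \sqrt{7}}{7} - 52\right) \left(- 13 \left(9 - \frac{13}{9}\right)\right) = \left(- \frac{8 i \sqrt{7}}{7} - 52\right) \left(\left(-13\right) \frac{68}{9}\right) = \left(-52 - \frac{8 i \sqrt{7}}{7}\right) \left(- \frac{884}{9}\right) = \frac{45968}{9} + \frac{7072 i \sqrt{7}}{63}$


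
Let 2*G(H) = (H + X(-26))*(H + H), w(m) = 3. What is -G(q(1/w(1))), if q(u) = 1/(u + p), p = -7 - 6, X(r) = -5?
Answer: -579/1444 ≈ -0.40097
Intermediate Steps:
p = -13
q(u) = 1/(-13 + u) (q(u) = 1/(u - 13) = 1/(-13 + u))
G(H) = H*(-5 + H) (G(H) = ((H - 5)*(H + H))/2 = ((-5 + H)*(2*H))/2 = (2*H*(-5 + H))/2 = H*(-5 + H))
-G(q(1/w(1))) = -(-5 + 1/(-13 + 1/3))/(-13 + 1/3) = -(-5 + 1/(-38/3))/(-38/3) = -(-3)*(-5 - 3/38)/38 = -(-3)*(-193)/(38*38) = -1*579/1444 = -579/1444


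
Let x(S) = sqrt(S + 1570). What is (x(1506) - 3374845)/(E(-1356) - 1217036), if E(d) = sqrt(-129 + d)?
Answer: (3374845 - 2*sqrt(769))/(1217036 - 3*I*sqrt(165)) ≈ 2.773 + 8.7802e-5*I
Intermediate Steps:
x(S) = sqrt(1570 + S)
(x(1506) - 3374845)/(E(-1356) - 1217036) = (sqrt(1570 + 1506) - 3374845)/(sqrt(-129 - 1356) - 1217036) = (sqrt(3076) - 3374845)/(sqrt(-1485) - 1217036) = (2*sqrt(769) - 3374845)/(3*I*sqrt(165) - 1217036) = (-3374845 + 2*sqrt(769))/(-1217036 + 3*I*sqrt(165))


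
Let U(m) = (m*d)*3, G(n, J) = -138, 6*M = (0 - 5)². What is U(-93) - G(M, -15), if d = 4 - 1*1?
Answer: -699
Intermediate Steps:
d = 3 (d = 4 - 1 = 3)
M = 25/6 (M = (0 - 5)²/6 = (⅙)*(-5)² = (⅙)*25 = 25/6 ≈ 4.1667)
U(m) = 9*m (U(m) = (m*3)*3 = (3*m)*3 = 9*m)
U(-93) - G(M, -15) = 9*(-93) - 1*(-138) = -837 + 138 = -699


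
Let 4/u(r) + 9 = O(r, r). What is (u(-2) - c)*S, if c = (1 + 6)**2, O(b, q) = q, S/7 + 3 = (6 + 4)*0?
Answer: 11403/11 ≈ 1036.6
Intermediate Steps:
S = -21 (S = -21 + 7*((6 + 4)*0) = -21 + 7*(10*0) = -21 + 7*0 = -21 + 0 = -21)
c = 49 (c = 7**2 = 49)
u(r) = 4/(-9 + r)
(u(-2) - c)*S = (4/(-9 - 2) - 1*49)*(-21) = (4/(-11) - 49)*(-21) = (4*(-1/11) - 49)*(-21) = (-4/11 - 49)*(-21) = -543/11*(-21) = 11403/11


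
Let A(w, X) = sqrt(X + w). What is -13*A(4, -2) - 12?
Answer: -12 - 13*sqrt(2) ≈ -30.385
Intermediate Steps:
-13*A(4, -2) - 12 = -13*sqrt(-2 + 4) - 12 = -13*sqrt(2) - 12 = -12 - 13*sqrt(2)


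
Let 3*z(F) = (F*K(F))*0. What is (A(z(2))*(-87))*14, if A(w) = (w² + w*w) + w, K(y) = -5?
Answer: 0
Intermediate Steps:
z(F) = 0 (z(F) = ((F*(-5))*0)/3 = (-5*F*0)/3 = (⅓)*0 = 0)
A(w) = w + 2*w² (A(w) = (w² + w²) + w = 2*w² + w = w + 2*w²)
(A(z(2))*(-87))*14 = ((0*(1 + 2*0))*(-87))*14 = ((0*(1 + 0))*(-87))*14 = ((0*1)*(-87))*14 = (0*(-87))*14 = 0*14 = 0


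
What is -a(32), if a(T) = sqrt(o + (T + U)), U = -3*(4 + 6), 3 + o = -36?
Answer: -I*sqrt(37) ≈ -6.0828*I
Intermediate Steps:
o = -39 (o = -3 - 36 = -39)
U = -30 (U = -3*10 = -30)
a(T) = sqrt(-69 + T) (a(T) = sqrt(-39 + (T - 30)) = sqrt(-39 + (-30 + T)) = sqrt(-69 + T))
-a(32) = -sqrt(-69 + 32) = -sqrt(-37) = -I*sqrt(37)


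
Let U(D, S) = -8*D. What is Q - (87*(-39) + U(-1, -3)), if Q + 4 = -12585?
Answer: -9204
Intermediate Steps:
Q = -12589 (Q = -4 - 12585 = -12589)
Q - (87*(-39) + U(-1, -3)) = -12589 - (87*(-39) - 8*(-1)) = -12589 - (-3393 + 8) = -12589 - 1*(-3385) = -12589 + 3385 = -9204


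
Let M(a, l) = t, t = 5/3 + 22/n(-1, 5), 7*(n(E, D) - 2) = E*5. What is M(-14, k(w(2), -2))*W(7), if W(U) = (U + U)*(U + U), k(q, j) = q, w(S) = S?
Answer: 33124/9 ≈ 3680.4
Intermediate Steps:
n(E, D) = 2 + 5*E/7 (n(E, D) = 2 + (E*5)/7 = 2 + (5*E)/7 = 2 + 5*E/7)
W(U) = 4*U² (W(U) = (2*U)*(2*U) = 4*U²)
t = 169/9 (t = 5/3 + 22/(2 + (5/7)*(-1)) = 5*(⅓) + 22/(2 - 5/7) = 5/3 + 22/(9/7) = 5/3 + 22*(7/9) = 5/3 + 154/9 = 169/9 ≈ 18.778)
M(a, l) = 169/9
M(-14, k(w(2), -2))*W(7) = 169*(4*7²)/9 = 169*(4*49)/9 = (169/9)*196 = 33124/9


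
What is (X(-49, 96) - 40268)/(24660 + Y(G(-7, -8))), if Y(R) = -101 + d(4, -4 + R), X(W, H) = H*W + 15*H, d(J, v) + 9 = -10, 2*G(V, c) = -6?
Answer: -10883/6135 ≈ -1.7739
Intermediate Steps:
G(V, c) = -3 (G(V, c) = (½)*(-6) = -3)
d(J, v) = -19 (d(J, v) = -9 - 10 = -19)
X(W, H) = 15*H + H*W
Y(R) = -120 (Y(R) = -101 - 19 = -120)
(X(-49, 96) - 40268)/(24660 + Y(G(-7, -8))) = (96*(15 - 49) - 40268)/(24660 - 120) = (96*(-34) - 40268)/24540 = (-3264 - 40268)*(1/24540) = -43532*1/24540 = -10883/6135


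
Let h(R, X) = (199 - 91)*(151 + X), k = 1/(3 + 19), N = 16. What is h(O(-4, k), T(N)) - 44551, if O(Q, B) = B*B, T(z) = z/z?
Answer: -28135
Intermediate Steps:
k = 1/22 ≈ 0.045455
T(z) = 1
O(Q, B) = B**2
h(R, X) = 16308 + 108*X (h(R, X) = 108*(151 + X) = 16308 + 108*X)
h(O(-4, k), T(N)) - 44551 = (16308 + 108*1) - 44551 = (16308 + 108) - 44551 = 16416 - 44551 = -28135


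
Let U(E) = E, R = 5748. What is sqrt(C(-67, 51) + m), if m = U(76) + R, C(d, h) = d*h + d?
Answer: 6*sqrt(65) ≈ 48.374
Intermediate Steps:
C(d, h) = d + d*h
m = 5824 (m = 76 + 5748 = 5824)
sqrt(C(-67, 51) + m) = sqrt(-67*(1 + 51) + 5824) = sqrt(-67*52 + 5824) = sqrt(-3484 + 5824) = sqrt(2340) = 6*sqrt(65)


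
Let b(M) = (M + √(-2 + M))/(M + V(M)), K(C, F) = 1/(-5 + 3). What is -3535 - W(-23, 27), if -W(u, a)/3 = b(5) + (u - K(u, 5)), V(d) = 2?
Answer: -50405/14 + 3*√3/7 ≈ -3599.6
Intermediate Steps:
K(C, F) = -½ (K(C, F) = 1/(-2) = -½)
b(M) = (M + √(-2 + M))/(2 + M) (b(M) = (M + √(-2 + M))/(M + 2) = (M + √(-2 + M))/(2 + M))
W(u, a) = -51/14 - 3*u - 3*√3/7 (W(u, a) = -3*((5 + √(-2 + 5))/(2 + 5) + (u - 1*(-½))) = -3*((5 + √3)/7 + (u + ½)) = -3*((5 + √3)/7 + (½ + u)) = -3*((5/7 + √3/7) + (½ + u)) = -3*(17/14 + u + √3/7) = -51/14 - 3*u - 3*√3/7)
-3535 - W(-23, 27) = -3535 - (-51/14 - 3*(-23) - 3*√3/7) = -3535 - (-51/14 + 69 - 3*√3/7) = -3535 - (915/14 - 3*√3/7) = -3535 + (-915/14 + 3*√3/7) = -50405/14 + 3*√3/7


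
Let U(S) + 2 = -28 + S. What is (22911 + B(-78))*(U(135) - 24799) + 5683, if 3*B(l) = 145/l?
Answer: -66191960152/117 ≈ -5.6574e+8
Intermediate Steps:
U(S) = -30 + S (U(S) = -2 + (-28 + S) = -30 + S)
B(l) = 145/(3*l) (B(l) = (145/l)/3 = 145/(3*l))
(22911 + B(-78))*(U(135) - 24799) + 5683 = (22911 + (145/3)/(-78))*((-30 + 135) - 24799) + 5683 = (22911 + (145/3)*(-1/78))*(105 - 24799) + 5683 = (22911 - 145/234)*(-24694) + 5683 = (5361029/234)*(-24694) + 5683 = -66192625063/117 + 5683 = -66191960152/117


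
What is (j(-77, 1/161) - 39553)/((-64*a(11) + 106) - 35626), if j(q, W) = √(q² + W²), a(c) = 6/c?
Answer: 435083/391104 - 11*√153685610/62967744 ≈ 1.1103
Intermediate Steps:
j(q, W) = √(W² + q²)
(j(-77, 1/161) - 39553)/((-64*a(11) + 106) - 35626) = (√((1/161)² + (-77)²) - 39553)/((-384/11 + 106) - 35626) = (√((1/161)² + 5929) - 39553)/((-384/11 + 106) - 35626) = (√(1/25921 + 5929) - 39553)/((-64*6/11 + 106) - 35626) = (√(153685610/25921) - 39553)/((-384/11 + 106) - 35626) = (√153685610/161 - 39553)/(782/11 - 35626) = (-39553 + √153685610/161)/(-391104/11) = (-39553 + √153685610/161)*(-11/391104) = 435083/391104 - 11*√153685610/62967744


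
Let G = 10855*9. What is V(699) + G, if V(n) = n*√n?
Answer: 97695 + 699*√699 ≈ 1.1618e+5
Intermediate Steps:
V(n) = n^(3/2)
G = 97695
V(699) + G = 699^(3/2) + 97695 = 699*√699 + 97695 = 97695 + 699*√699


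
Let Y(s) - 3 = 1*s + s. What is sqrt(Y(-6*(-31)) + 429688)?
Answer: sqrt(430063) ≈ 655.79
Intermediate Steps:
Y(s) = 3 + 2*s (Y(s) = 3 + (1*s + s) = 3 + (s + s) = 3 + 2*s)
sqrt(Y(-6*(-31)) + 429688) = sqrt((3 + 2*(-6*(-31))) + 429688) = sqrt((3 + 2*186) + 429688) = sqrt((3 + 372) + 429688) = sqrt(375 + 429688) = sqrt(430063)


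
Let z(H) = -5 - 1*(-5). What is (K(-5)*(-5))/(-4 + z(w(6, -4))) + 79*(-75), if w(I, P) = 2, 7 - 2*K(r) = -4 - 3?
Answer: -23665/4 ≈ -5916.3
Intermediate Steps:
K(r) = 7 (K(r) = 7/2 - (-4 - 3)/2 = 7/2 - ½*(-7) = 7/2 + 7/2 = 7)
z(H) = 0 (z(H) = -5 + 5 = 0)
(K(-5)*(-5))/(-4 + z(w(6, -4))) + 79*(-75) = (7*(-5))/(-4 + 0) + 79*(-75) = -35/(-4) - 5925 = -35*(-¼) - 5925 = 35/4 - 5925 = -23665/4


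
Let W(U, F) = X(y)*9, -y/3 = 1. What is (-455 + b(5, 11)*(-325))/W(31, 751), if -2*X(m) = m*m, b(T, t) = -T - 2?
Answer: -3640/81 ≈ -44.938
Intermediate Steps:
y = -3 (y = -3*1 = -3)
b(T, t) = -2 - T
X(m) = -m**2/2 (X(m) = -m*m/2 = -m**2/2)
W(U, F) = -81/2 (W(U, F) = -1/2*(-3)**2*9 = -1/2*9*9 = -9/2*9 = -81/2)
(-455 + b(5, 11)*(-325))/W(31, 751) = (-455 + (-2 - 1*5)*(-325))/(-81/2) = (-455 + (-2 - 5)*(-325))*(-2/81) = (-455 - 7*(-325))*(-2/81) = (-455 + 2275)*(-2/81) = 1820*(-2/81) = -3640/81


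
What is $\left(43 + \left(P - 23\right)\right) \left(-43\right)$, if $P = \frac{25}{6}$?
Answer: $- \frac{6235}{6} \approx -1039.2$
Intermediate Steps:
$P = \frac{25}{6}$ ($P = 25 \cdot \frac{1}{6} = \frac{25}{6} \approx 4.1667$)
$\left(43 + \left(P - 23\right)\right) \left(-43\right) = \left(43 + \left(\frac{25}{6} - 23\right)\right) \left(-43\right) = \left(43 - \frac{113}{6}\right) \left(-43\right) = \frac{145}{6} \left(-43\right) = - \frac{6235}{6}$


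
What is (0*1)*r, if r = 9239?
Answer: 0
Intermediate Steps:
(0*1)*r = (0*1)*9239 = 0*9239 = 0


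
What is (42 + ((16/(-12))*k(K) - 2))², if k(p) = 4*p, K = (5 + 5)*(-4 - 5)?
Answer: 270400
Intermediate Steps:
K = -90 (K = 10*(-9) = -90)
(42 + ((16/(-12))*k(K) - 2))² = (42 + ((16/(-12))*(4*(-90)) - 2))² = (42 + ((16*(-1/12))*(-360) - 2))² = (42 + (-4/3*(-360) - 2))² = (42 + (480 - 2))² = (42 + 478)² = 520² = 270400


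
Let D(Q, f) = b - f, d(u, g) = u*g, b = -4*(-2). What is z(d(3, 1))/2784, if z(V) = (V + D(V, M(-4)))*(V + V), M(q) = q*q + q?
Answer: -1/464 ≈ -0.0021552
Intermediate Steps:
b = 8
d(u, g) = g*u
M(q) = q + q² (M(q) = q² + q = q + q²)
D(Q, f) = 8 - f
z(V) = 2*V*(-4 + V) (z(V) = (V + (8 - (-4)*(1 - 4)))*(V + V) = (V + (8 - (-4)*(-3)))*(2*V) = (V + (8 - 1*12))*(2*V) = (V + (8 - 12))*(2*V) = (V - 4)*(2*V) = (-4 + V)*(2*V) = 2*V*(-4 + V))
z(d(3, 1))/2784 = (2*(1*3)*(-4 + 1*3))/2784 = (2*3*(-4 + 3))*(1/2784) = (2*3*(-1))*(1/2784) = -6*1/2784 = -1/464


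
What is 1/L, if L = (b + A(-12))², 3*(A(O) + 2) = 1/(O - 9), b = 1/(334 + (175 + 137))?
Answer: 1656327204/6720556441 ≈ 0.24646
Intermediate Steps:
b = 1/646 (b = 1/(334 + 312) = 1/646 ≈ 0.0015480)
A(O) = -2 + 1/(3*(-9 + O)) (A(O) = -2 + 1/(3*(O - 9)) = -2 + 1/(3*(-9 + O)))
L = 6720556441/1656327204 (L = (1/646 + (55 - 6*(-12))/(3*(-9 - 12)))² = (1/646 + (⅓)*(55 + 72)/(-21))² = (1/646 + (⅓)*(-1/21)*127)² = (1/646 - 127/63)² = (-81979/40698)² = 6720556441/1656327204 ≈ 4.0575)
1/L = 1/(6720556441/1656327204) = 1656327204/6720556441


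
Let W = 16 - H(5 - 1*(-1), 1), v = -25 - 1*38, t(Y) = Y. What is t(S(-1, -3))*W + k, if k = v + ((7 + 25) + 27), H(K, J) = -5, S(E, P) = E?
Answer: -25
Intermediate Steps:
v = -63 (v = -25 - 38 = -63)
W = 21 (W = 16 - 1*(-5) = 16 + 5 = 21)
k = -4 (k = -63 + ((7 + 25) + 27) = -63 + (32 + 27) = -63 + 59 = -4)
t(S(-1, -3))*W + k = -1*21 - 4 = -21 - 4 = -25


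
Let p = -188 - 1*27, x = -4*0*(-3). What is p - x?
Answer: -215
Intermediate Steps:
x = 0 (x = 0*(-3) = 0)
p = -215 (p = -188 - 27 = -215)
p - x = -215 - 1*0 = -215 + 0 = -215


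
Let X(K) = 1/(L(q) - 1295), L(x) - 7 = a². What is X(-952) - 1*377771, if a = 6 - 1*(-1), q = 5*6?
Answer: -468058270/1239 ≈ -3.7777e+5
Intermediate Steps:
q = 30
a = 7 (a = 6 + 1 = 7)
L(x) = 56 (L(x) = 7 + 7² = 7 + 49 = 56)
X(K) = -1/1239 (X(K) = 1/(56 - 1295) = 1/(-1239) = -1/1239)
X(-952) - 1*377771 = -1/1239 - 1*377771 = -1/1239 - 377771 = -468058270/1239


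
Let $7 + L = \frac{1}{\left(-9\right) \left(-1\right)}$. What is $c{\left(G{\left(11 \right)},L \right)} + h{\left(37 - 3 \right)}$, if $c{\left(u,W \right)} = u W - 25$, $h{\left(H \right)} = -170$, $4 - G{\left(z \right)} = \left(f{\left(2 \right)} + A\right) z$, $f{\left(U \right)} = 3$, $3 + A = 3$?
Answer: $\frac{43}{9} \approx 4.7778$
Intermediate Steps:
$A = 0$ ($A = -3 + 3 = 0$)
$G{\left(z \right)} = 4 - 3 z$ ($G{\left(z \right)} = 4 - \left(3 + 0\right) z = 4 - 3 z$)
$L = - \frac{62}{9}$ ($L = -7 + \frac{1}{\left(-9\right) \left(-1\right)} = -7 + \frac{1}{9} = - \frac{62}{9} \approx -6.8889$)
$c{\left(u,W \right)} = -25 + W u$ ($c{\left(u,W \right)} = W u - 25 = -25 + W u$)
$c{\left(G{\left(11 \right)},L \right)} + h{\left(37 - 3 \right)} = \left(-25 - \frac{62 \left(4 - 33\right)}{9}\right) - 170 = \left(-25 - - \frac{1798}{9}\right) - 170 = \left(-25 + \frac{1798}{9}\right) - 170 = \frac{1573}{9} - 170 = \frac{43}{9}$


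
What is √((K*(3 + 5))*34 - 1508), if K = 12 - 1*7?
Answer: 2*I*√37 ≈ 12.166*I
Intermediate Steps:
K = 5 (K = 12 - 7 = 5)
√((K*(3 + 5))*34 - 1508) = √((5*(3 + 5))*34 - 1508) = √((5*8)*34 - 1508) = √(40*34 - 1508) = √(1360 - 1508) = √(-148) = 2*I*√37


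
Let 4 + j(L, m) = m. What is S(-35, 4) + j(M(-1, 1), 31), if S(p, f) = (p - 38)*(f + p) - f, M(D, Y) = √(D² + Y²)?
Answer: 2286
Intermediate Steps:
j(L, m) = -4 + m
S(p, f) = -f + (-38 + p)*(f + p) (S(p, f) = (-38 + p)*(f + p) - f = -f + (-38 + p)*(f + p))
S(-35, 4) + j(M(-1, 1), 31) = ((-35)² - 39*4 - 38*(-35) + 4*(-35)) + (-4 + 31) = (1225 - 156 + 1330 - 140) + 27 = 2259 + 27 = 2286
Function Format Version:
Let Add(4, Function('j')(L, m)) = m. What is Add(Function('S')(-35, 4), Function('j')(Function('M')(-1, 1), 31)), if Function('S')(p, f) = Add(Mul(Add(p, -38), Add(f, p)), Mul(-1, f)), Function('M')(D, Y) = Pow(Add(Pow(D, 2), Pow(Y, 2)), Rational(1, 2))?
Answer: 2286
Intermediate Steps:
Function('j')(L, m) = Add(-4, m)
Function('S')(p, f) = Add(Mul(-1, f), Mul(Add(-38, p), Add(f, p))) (Function('S')(p, f) = Add(Mul(Add(-38, p), Add(f, p)), Mul(-1, f)) = Add(Mul(-1, f), Mul(Add(-38, p), Add(f, p))))
Add(Function('S')(-35, 4), Function('j')(Function('M')(-1, 1), 31)) = Add(Add(Pow(-35, 2), Mul(-39, 4), Mul(-38, -35), Mul(4, -35)), Add(-4, 31)) = Add(Add(1225, -156, 1330, -140), 27) = Add(2259, 27) = 2286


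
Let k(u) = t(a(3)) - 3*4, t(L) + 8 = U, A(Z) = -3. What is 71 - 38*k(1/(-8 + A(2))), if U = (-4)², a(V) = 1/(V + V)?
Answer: 223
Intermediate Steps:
a(V) = 1/(2*V)
U = 16
t(L) = 8 (t(L) = -8 + 16 = 8)
k(u) = -4 (k(u) = 8 - 3*4 = 8 - 12 = -4)
71 - 38*k(1/(-8 + A(2))) = 71 - 38*(-4) = 71 + 152 = 223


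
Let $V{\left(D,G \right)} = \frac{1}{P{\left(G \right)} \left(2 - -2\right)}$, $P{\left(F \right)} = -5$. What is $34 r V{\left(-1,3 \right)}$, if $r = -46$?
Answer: $\frac{391}{5} \approx 78.2$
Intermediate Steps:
$V{\left(D,G \right)} = - \frac{1}{20}$ ($V{\left(D,G \right)} = \frac{1}{\left(-5\right) \left(2 - -2\right)} = \frac{1}{\left(-5\right) \left(2 + 2\right)} = \frac{1}{\left(-5\right) 4} = \frac{1}{-20} = - \frac{1}{20}$)
$34 r V{\left(-1,3 \right)} = 34 \left(-46\right) \left(- \frac{1}{20}\right) = \left(-1564\right) \left(- \frac{1}{20}\right) = \frac{391}{5}$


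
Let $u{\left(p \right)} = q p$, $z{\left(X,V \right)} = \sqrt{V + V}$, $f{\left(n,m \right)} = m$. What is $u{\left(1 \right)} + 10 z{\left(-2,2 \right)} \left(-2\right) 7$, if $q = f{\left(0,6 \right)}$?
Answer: $-274$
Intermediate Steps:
$q = 6$
$z{\left(X,V \right)} = \sqrt{2} \sqrt{V}$ ($z{\left(X,V \right)} = \sqrt{2 V} = \sqrt{2} \sqrt{V}$)
$u{\left(p \right)} = 6 p$
$u{\left(1 \right)} + 10 z{\left(-2,2 \right)} \left(-2\right) 7 = 6 \cdot 1 + 10 \sqrt{2} \sqrt{2} \left(-2\right) 7 = 6 + 10 \cdot 2 \left(-2\right) 7 = 6 + 10 \left(\left(-4\right) 7\right) = 6 + 10 \left(-28\right) = 6 - 280 = -274$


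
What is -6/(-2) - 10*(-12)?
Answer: 123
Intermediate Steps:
-6/(-2) - 10*(-12) = -6*(-½) + 120 = 3 + 120 = 123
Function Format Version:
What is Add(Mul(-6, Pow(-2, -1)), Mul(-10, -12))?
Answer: 123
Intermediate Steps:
Add(Mul(-6, Pow(-2, -1)), Mul(-10, -12)) = Add(Mul(-6, Rational(-1, 2)), 120) = Add(3, 120) = 123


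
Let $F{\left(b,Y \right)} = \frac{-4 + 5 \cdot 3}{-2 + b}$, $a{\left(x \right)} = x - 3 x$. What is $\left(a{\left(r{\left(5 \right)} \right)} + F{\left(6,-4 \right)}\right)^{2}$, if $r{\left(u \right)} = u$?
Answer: $\frac{841}{16} \approx 52.563$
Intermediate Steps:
$a{\left(x \right)} = - 2 x$
$F{\left(b,Y \right)} = \frac{11}{-2 + b}$ ($F{\left(b,Y \right)} = \frac{-4 + 15}{-2 + b} = \frac{11}{-2 + b}$)
$\left(a{\left(r{\left(5 \right)} \right)} + F{\left(6,-4 \right)}\right)^{2} = \left(\left(-2\right) 5 + \frac{11}{-2 + 6}\right)^{2} = \left(-10 + \frac{11}{4}\right)^{2} = \left(- \frac{29}{4}\right)^{2} = \frac{841}{16}$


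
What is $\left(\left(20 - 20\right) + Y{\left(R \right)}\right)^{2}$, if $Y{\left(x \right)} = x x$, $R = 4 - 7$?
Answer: $81$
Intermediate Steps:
$R = -3$ ($R = 4 - 7 = -3$)
$Y{\left(x \right)} = x^{2}$
$\left(\left(20 - 20\right) + Y{\left(R \right)}\right)^{2} = \left(\left(20 - 20\right) + \left(-3\right)^{2}\right)^{2} = \left(\left(20 - 20\right) + 9\right)^{2} = \left(0 + 9\right)^{2} = 9^{2} = 81$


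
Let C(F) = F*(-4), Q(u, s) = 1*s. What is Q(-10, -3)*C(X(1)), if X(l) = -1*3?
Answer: -36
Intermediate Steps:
X(l) = -3
Q(u, s) = s
C(F) = -4*F
Q(-10, -3)*C(X(1)) = -(-12)*(-3) = -3*12 = -36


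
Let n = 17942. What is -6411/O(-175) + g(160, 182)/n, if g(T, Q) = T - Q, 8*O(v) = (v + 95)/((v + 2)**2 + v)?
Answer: 855622105982/44855 ≈ 1.9075e+7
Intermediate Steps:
O(v) = (95 + v)/(8*(v + (2 + v)**2)) (O(v) = ((v + 95)/((v + 2)**2 + v))/8 = ((95 + v)/((2 + v)**2 + v))/8 = ((95 + v)/(v + (2 + v)**2))/8 = (95 + v)/(8*(v + (2 + v)**2)))
-6411/O(-175) + g(160, 182)/n = -6411*8*(-175 + (2 - 175)**2)/(95 - 175) + (160 - 1*182)/17942 = -6411/((1/8)*(-80)/(-175 + (-173)**2)) + (160 - 182)*(1/17942) = -6411/((1/8)*(-80)/(-175 + 29929)) - 22*1/17942 = -6411/((1/8)*(-80)/29754) - 11/8971 = -6411/((1/8)*(1/29754)*(-80)) - 11/8971 = -6411/(-5/14877) - 11/8971 = -6411*(-14877/5) - 11/8971 = 95376447/5 - 11/8971 = 855622105982/44855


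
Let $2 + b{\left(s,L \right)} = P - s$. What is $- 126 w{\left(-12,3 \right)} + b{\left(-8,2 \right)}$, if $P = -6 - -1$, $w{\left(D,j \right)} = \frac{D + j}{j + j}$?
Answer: $190$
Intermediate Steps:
$w{\left(D,j \right)} = \frac{D + j}{2 j}$
$P = -5$ ($P = -6 + 1 = -5$)
$b{\left(s,L \right)} = -7 - s$ ($b{\left(s,L \right)} = -2 - \left(5 + s\right) = -7 - s$)
$- 126 w{\left(-12,3 \right)} + b{\left(-8,2 \right)} = - 126 \frac{-12 + 3}{2 \cdot 3} - -1 = - 126 \cdot \frac{1}{2} \cdot \frac{1}{3} \left(-9\right) + \left(-7 + 8\right) = \left(-126\right) \left(- \frac{3}{2}\right) + 1 = 189 + 1 = 190$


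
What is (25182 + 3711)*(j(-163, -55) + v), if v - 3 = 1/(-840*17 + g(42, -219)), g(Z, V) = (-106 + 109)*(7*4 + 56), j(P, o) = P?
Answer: -21616596511/4676 ≈ -4.6229e+6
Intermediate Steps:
g(Z, V) = 252 (g(Z, V) = 3*(28 + 56) = 3*84 = 252)
v = 42083/14028 (v = 3 + 1/(-840*17 + 252) = 3 + 1/(-14280 + 252) = 3 + 1/(-14028) = 3 - 1/14028 = 42083/14028 ≈ 2.9999)
(25182 + 3711)*(j(-163, -55) + v) = (25182 + 3711)*(-163 + 42083/14028) = 28893*(-2244481/14028) = -21616596511/4676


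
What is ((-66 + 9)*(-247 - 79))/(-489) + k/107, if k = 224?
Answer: -3842/107 ≈ -35.907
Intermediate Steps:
((-66 + 9)*(-247 - 79))/(-489) + k/107 = ((-66 + 9)*(-247 - 79))/(-489) + 224/107 = -57*(-326)*(-1/489) + 224*(1/107) = 18582*(-1/489) + 224/107 = -38 + 224/107 = -3842/107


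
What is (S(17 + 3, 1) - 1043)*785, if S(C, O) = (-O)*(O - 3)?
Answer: -817185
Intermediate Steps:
S(C, O) = -O*(-3 + O) (S(C, O) = (-O)*(-3 + O) = -O*(-3 + O))
(S(17 + 3, 1) - 1043)*785 = (1*(3 - 1*1) - 1043)*785 = (1*(3 - 1) - 1043)*785 = (1*2 - 1043)*785 = (2 - 1043)*785 = -1041*785 = -817185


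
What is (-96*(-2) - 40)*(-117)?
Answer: -17784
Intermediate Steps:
(-96*(-2) - 40)*(-117) = (192 - 40)*(-117) = 152*(-117) = -17784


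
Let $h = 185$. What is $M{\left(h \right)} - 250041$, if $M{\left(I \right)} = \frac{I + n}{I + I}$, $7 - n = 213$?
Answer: $- \frac{92515191}{370} \approx -2.5004 \cdot 10^{5}$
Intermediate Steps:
$n = -206$ ($n = 7 - 213 = -206$)
$M{\left(I \right)} = \frac{-206 + I}{2 I}$ ($M{\left(I \right)} = \frac{I - 206}{I + I} = \frac{-206 + I}{2 I}$)
$M{\left(h \right)} - 250041 = \frac{-206 + 185}{2 \cdot 185} - 250041 = \frac{1}{2} \cdot \frac{1}{185} \left(-21\right) - 250041 = - \frac{21}{370} - 250041 = - \frac{92515191}{370}$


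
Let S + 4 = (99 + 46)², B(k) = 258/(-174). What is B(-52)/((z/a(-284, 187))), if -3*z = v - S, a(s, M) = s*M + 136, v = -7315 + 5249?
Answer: 6833388/669523 ≈ 10.206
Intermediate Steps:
B(k) = -43/29 (B(k) = 258*(-1/174) = -43/29)
v = -2066
S = 21021 (S = -4 + (99 + 46)² = -4 + 145² = -4 + 21025 = 21021)
a(s, M) = 136 + M*s (a(s, M) = M*s + 136 = 136 + M*s)
z = 23087/3 (z = -(-2066 - 1*21021)/3 = -(-2066 - 21021)/3 = -⅓*(-23087) = 23087/3 ≈ 7695.7)
B(-52)/((z/a(-284, 187))) = -43/(29*(23087/(3*(136 + 187*(-284))))) = -43/(29*(23087/(3*(136 - 53108)))) = -43/(29*((23087/3)/(-52972))) = -43/(29*((23087/3)*(-1/52972))) = -43/(29*(-23087/158916)) = -43/29*(-158916/23087) = 6833388/669523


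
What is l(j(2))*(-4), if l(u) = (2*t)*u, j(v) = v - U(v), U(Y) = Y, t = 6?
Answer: 0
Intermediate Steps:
j(v) = 0 (j(v) = v - v = 0)
l(u) = 12*u (l(u) = (2*6)*u = 12*u)
l(j(2))*(-4) = (12*0)*(-4) = 0*(-4) = 0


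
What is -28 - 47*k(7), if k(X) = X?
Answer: -357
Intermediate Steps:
-28 - 47*k(7) = -28 - 47*7 = -28 - 329 = -357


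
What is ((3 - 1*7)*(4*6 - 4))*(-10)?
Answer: 800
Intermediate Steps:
((3 - 1*7)*(4*6 - 4))*(-10) = ((3 - 7)*(24 - 4))*(-10) = -4*20*(-10) = -80*(-10) = 800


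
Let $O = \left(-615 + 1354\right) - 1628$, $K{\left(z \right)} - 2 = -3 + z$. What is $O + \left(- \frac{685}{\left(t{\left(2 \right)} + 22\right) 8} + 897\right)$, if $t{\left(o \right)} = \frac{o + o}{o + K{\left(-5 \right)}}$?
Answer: $\frac{659}{168} \approx 3.9226$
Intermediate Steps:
$K{\left(z \right)} = -1 + z$ ($K{\left(z \right)} = 2 + \left(-3 + z\right) = -1 + z$)
$t{\left(o \right)} = \frac{2 o}{-6 + o}$ ($t{\left(o \right)} = \frac{o + o}{o - 6} = \frac{2 o}{o - 6} = \frac{2 o}{-6 + o}$)
$O = -889$ ($O = 739 - 1628 = -889$)
$O + \left(- \frac{685}{\left(t{\left(2 \right)} + 22\right) 8} + 897\right) = -889 + \left(- \frac{685}{\left(2 \cdot 2 \frac{1}{-6 + 2} + 22\right) 8} + 897\right) = -889 + \left(- \frac{685}{\left(2 \cdot 2 \frac{1}{-4} + 22\right) 8} + 897\right) = -889 + \left(- \frac{685}{\left(2 \cdot 2 \left(- \frac{1}{4}\right) + 22\right) 8} + 897\right) = -889 + \left(- \frac{685}{\left(-1 + 22\right) 8} + 897\right) = -889 + \left(- \frac{685}{21 \cdot 8} + 897\right) = -889 + \left(- \frac{685}{168} + 897\right) = -889 + \frac{150011}{168} = \frac{659}{168}$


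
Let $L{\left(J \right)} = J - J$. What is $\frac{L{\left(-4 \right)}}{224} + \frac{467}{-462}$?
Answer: $- \frac{467}{462} \approx -1.0108$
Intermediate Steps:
$L{\left(J \right)} = 0$
$\frac{L{\left(-4 \right)}}{224} + \frac{467}{-462} = \frac{0}{224} + \frac{467}{-462} = 0 \cdot \frac{1}{224} + 467 \left(- \frac{1}{462}\right) = 0 - \frac{467}{462} = - \frac{467}{462}$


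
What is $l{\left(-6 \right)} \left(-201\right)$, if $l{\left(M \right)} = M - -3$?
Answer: $603$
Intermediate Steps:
$l{\left(M \right)} = 3 + M$ ($l{\left(M \right)} = M + 3 = 3 + M$)
$l{\left(-6 \right)} \left(-201\right) = \left(3 - 6\right) \left(-201\right) = \left(-3\right) \left(-201\right) = 603$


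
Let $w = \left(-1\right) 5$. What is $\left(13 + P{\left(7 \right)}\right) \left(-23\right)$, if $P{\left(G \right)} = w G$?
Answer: $506$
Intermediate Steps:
$w = -5$
$P{\left(G \right)} = - 5 G$
$\left(13 + P{\left(7 \right)}\right) \left(-23\right) = \left(13 - 35\right) \left(-23\right) = \left(-22\right) \left(-23\right) = 506$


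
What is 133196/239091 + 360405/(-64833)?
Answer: -25844698529/5166995601 ≈ -5.0019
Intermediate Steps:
133196/239091 + 360405/(-64833) = 133196*(1/239091) + 360405*(-1/64833) = 133196/239091 - 120135/21611 = -25844698529/5166995601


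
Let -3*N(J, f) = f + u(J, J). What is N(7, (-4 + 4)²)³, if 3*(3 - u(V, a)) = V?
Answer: -8/729 ≈ -0.010974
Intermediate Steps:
u(V, a) = 3 - V/3
N(J, f) = -1 - f/3 + J/9 (N(J, f) = -(f + (3 - J/3))/3 = -(3 + f - J/3)/3 = -1 - f/3 + J/9)
N(7, (-4 + 4)²)³ = (-1 - (-4 + 4)²/3 + (⅑)*7)³ = (-1 - ⅓*0² + 7/9)³ = (-1 - ⅓*0 + 7/9)³ = (-1 + 0 + 7/9)³ = (-2/9)³ = -8/729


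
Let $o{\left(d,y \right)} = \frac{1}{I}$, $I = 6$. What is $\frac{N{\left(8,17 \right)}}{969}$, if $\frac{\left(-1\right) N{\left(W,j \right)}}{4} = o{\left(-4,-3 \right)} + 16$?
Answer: $- \frac{194}{2907} \approx -0.066736$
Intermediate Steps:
$o{\left(d,y \right)} = \frac{1}{6}$
$N{\left(W,j \right)} = - \frac{194}{3}$ ($N{\left(W,j \right)} = - 4 \left(\frac{1}{6} + 16\right) = \left(-4\right) \frac{97}{6} = - \frac{194}{3}$)
$\frac{N{\left(8,17 \right)}}{969} = - \frac{194}{3 \cdot 969} = \left(- \frac{194}{3}\right) \frac{1}{969} = - \frac{194}{2907}$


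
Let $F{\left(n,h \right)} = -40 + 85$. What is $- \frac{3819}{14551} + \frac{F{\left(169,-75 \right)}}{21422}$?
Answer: $- \frac{81155823}{311711522} \approx -0.26036$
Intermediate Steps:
$F{\left(n,h \right)} = 45$
$- \frac{3819}{14551} + \frac{F{\left(169,-75 \right)}}{21422} = - \frac{3819}{14551} + \frac{45}{21422} = - \frac{81155823}{311711522}$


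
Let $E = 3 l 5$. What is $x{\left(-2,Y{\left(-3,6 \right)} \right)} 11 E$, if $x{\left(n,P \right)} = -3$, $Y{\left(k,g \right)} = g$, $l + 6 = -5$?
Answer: $5445$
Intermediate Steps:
$l = -11$ ($l = -6 - 5 = -11$)
$E = -165$ ($E = 3 \left(-11\right) 5 = \left(-33\right) 5 = -165$)
$x{\left(-2,Y{\left(-3,6 \right)} \right)} 11 E = \left(-3\right) 11 \left(-165\right) = \left(-33\right) \left(-165\right) = 5445$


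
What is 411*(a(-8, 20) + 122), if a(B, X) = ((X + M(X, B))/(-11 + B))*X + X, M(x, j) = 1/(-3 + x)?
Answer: 16047906/323 ≈ 49684.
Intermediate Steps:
a(B, X) = X + X*(X + 1/(-3 + X))/(-11 + B) (a(B, X) = ((X + 1/(-3 + X))/(-11 + B))*X + X = X*(X + 1/(-3 + X))/(-11 + B) + X = X + X*(X + 1/(-3 + X))/(-11 + B))
411*(a(-8, 20) + 122) = 411*(20*(1 + (-3 + 20)*(-11 - 8 + 20))/((-11 - 8)*(-3 + 20)) + 122) = 411*(20*(1 + 17*1)/(-19*17) + 122) = 411*(20*(-1/19)*(1/17)*(1 + 17) + 122) = 411*(20*(-1/19)*(1/17)*18 + 122) = 411*(-360/323 + 122) = 411*(39046/323) = 16047906/323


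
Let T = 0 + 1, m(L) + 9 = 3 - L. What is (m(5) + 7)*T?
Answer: -4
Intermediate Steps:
m(L) = -6 - L (m(L) = -9 + (3 - L) = -6 - L)
T = 1
(m(5) + 7)*T = ((-6 - 1*5) + 7)*1 = ((-6 - 5) + 7)*1 = (-11 + 7)*1 = -4*1 = -4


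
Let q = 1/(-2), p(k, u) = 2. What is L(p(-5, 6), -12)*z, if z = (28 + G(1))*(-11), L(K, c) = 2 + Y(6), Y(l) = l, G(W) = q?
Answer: -2420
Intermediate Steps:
q = -1/2 ≈ -0.50000
G(W) = -1/2
L(K, c) = 8 (L(K, c) = 2 + 6 = 8)
z = -605/2 (z = (28 - 1/2)*(-11) = (55/2)*(-11) = -605/2 ≈ -302.50)
L(p(-5, 6), -12)*z = 8*(-605/2) = -2420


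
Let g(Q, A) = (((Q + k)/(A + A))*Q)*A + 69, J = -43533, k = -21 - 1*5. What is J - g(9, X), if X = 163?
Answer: -87051/2 ≈ -43526.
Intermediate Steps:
k = -26 (k = -21 - 5 = -26)
g(Q, A) = 69 + Q*(-26 + Q)/2 (g(Q, A) = (((Q - 26)/(A + A))*Q)*A + 69 = (((-26 + Q)/((2*A)))*Q)*A + 69 = (((-26 + Q)*(1/(2*A)))*Q)*A + 69 = (((-26 + Q)/(2*A))*Q)*A + 69 = (Q*(-26 + Q)/(2*A))*A + 69 = Q*(-26 + Q)/2 + 69 = 69 + Q*(-26 + Q)/2)
J - g(9, X) = -43533 - (69 + (½)*9² - 13*9) = -43533 - (69 + (½)*81 - 117) = -43533 - (69 + 81/2 - 117) = -43533 - 1*(-15/2) = -43533 + 15/2 = -87051/2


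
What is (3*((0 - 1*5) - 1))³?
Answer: -5832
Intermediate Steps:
(3*((0 - 1*5) - 1))³ = (3*((0 - 5) - 1))³ = (3*(-5 - 1))³ = (3*(-6))³ = (-18)³ = -5832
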